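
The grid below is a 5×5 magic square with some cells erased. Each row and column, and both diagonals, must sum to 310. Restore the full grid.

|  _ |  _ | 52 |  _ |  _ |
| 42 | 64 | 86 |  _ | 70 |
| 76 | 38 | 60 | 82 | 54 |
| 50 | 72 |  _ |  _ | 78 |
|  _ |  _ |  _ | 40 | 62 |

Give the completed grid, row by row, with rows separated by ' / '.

Row 2 needs 310; the known cells sum to 262, so (2,4) = 48.
Column 5 must total 310; the given cells sum to 264, so (1,5) = 46.
The remaining cell in anti-diagonal is (5,1) = 310 − 226 = 84.
Column 1: 42 + 76 + 50 + 84 + ? = 310, so (1,1) = 58.
Main diagonal must total 310; the given cells sum to 244, so (4,4) = 66.
Row 4 must total 310; the given cells sum to 266, so (4,3) = 44.
Using column 3: 52 + 86 + 60 + 44 + ? → (5,3) = 310 − 242 = 68.
Using column 4: 48 + 82 + 66 + 40 + ? → (1,4) = 310 − 236 = 74.
Row 1: 58 + 52 + 74 + 46 + ? = 310, so (1,2) = 80.
The remaining cell in row 5 is (5,2) = 310 − 254 = 56.

58 80 52 74 46 / 42 64 86 48 70 / 76 38 60 82 54 / 50 72 44 66 78 / 84 56 68 40 62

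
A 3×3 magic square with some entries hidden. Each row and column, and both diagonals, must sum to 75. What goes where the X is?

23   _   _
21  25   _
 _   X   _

Row 2 needs 75; the known cells sum to 46, so (2,3) = 29.
From column 1, 75 − (23 + 21) gives (3,1) = 31.
Main diagonal: 23 + 25 + ? = 75, so (3,3) = 27.
Anti-diagonal: 25 + 31 + ? = 75, so (1,3) = 19.
Row 1 needs 75; the known cells sum to 42, so (1,2) = 33.
Using row 3: 31 + 27 + ? → (3,2) = 75 − 58 = 17.

17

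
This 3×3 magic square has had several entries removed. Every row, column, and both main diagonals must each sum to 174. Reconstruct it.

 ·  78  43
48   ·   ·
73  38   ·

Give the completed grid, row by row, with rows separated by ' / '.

53 78 43 / 48 58 68 / 73 38 63

Row 1 needs 174; the known cells sum to 121, so (1,1) = 53.
From row 3, 174 − (73 + 38) gives (3,3) = 63.
From column 2, 174 − (78 + 38) gives (2,2) = 58.
From column 3, 174 − (43 + 63) gives (2,3) = 68.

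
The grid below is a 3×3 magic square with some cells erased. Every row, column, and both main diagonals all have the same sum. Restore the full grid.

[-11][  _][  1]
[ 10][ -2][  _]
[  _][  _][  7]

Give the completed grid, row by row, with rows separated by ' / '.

-11 4 1 / 10 -2 -14 / -5 -8 7

Main diagonal is already complete: -11 + -2 + 7 = -6, so that is the magic constant.
Row 1 must total -6; the given cells sum to -10, so (1,2) = 4.
The remaining cell in row 2 is (2,3) = -6 − 8 = -14.
Column 1 must total -6; the given cells sum to -1, so (3,1) = -5.
Using column 2: 4 + (-2) + ? → (3,2) = -6 − 2 = -8.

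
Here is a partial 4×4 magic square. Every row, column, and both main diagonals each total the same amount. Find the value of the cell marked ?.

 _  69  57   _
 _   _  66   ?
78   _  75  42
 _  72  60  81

Column 3 is complete and sums to 258; that is the magic constant.
From row 3, 258 − (78 + 75 + 42) gives (3,2) = 63.
Using row 4: 72 + 60 + 81 + ? → (4,1) = 258 − 213 = 45.
Column 2 must total 258; the given cells sum to 204, so (2,2) = 54.
Using main diagonal: 54 + 75 + 81 + ? → (1,1) = 258 − 210 = 48.
From anti-diagonal, 258 − (66 + 63 + 45) gives (1,4) = 84.
Column 1 needs 258; the known cells sum to 171, so (2,1) = 87.
The remaining cell in column 4 is (2,4) = 258 − 207 = 51.

51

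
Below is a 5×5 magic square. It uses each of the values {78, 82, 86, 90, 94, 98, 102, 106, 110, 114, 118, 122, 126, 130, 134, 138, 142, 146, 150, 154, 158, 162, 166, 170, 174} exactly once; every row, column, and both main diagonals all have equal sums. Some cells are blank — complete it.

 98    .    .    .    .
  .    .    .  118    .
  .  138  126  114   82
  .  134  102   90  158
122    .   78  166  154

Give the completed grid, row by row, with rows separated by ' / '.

The 25 entries sum to 3150, so each line sums to 3150/5 = 630.
From row 3, 630 − (138 + 126 + 114 + 82) gives (3,1) = 170.
Row 4 must total 630; the given cells sum to 484, so (4,1) = 146.
From row 5, 630 − (122 + 78 + 166 + 154) gives (5,2) = 110.
Using column 1: 98 + 170 + 146 + 122 + ? → (2,1) = 630 − 536 = 94.
Using column 4: 118 + 114 + 90 + 166 + ? → (1,4) = 630 − 488 = 142.
Main diagonal: 98 + 126 + 90 + 154 + ? = 630, so (2,2) = 162.
Anti-diagonal needs 630; the known cells sum to 500, so (1,5) = 130.
From column 2, 630 − (162 + 138 + 134 + 110) gives (1,2) = 86.
Using column 5: 130 + 82 + 158 + 154 + ? → (2,5) = 630 − 524 = 106.
Row 1: 98 + 86 + 142 + 130 + ? = 630, so (1,3) = 174.
Row 2: 94 + 162 + 118 + 106 + ? = 630, so (2,3) = 150.

98 86 174 142 130 / 94 162 150 118 106 / 170 138 126 114 82 / 146 134 102 90 158 / 122 110 78 166 154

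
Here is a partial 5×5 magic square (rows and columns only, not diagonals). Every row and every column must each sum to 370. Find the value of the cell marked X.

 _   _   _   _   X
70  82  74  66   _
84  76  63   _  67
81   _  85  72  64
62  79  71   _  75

The remaining cell in row 2 is (2,5) = 370 − 292 = 78.
From row 3, 370 − (84 + 76 + 63 + 67) gives (3,4) = 80.
Using row 4: 81 + 85 + 72 + 64 + ? → (4,2) = 370 − 302 = 68.
Row 5 must total 370; the given cells sum to 287, so (5,4) = 83.
Column 1: 70 + 84 + 81 + 62 + ? = 370, so (1,1) = 73.
Column 2 needs 370; the known cells sum to 305, so (1,2) = 65.
The remaining cell in column 3 is (1,3) = 370 − 293 = 77.
Column 4 needs 370; the known cells sum to 301, so (1,4) = 69.
From column 5, 370 − (78 + 67 + 64 + 75) gives (1,5) = 86.

86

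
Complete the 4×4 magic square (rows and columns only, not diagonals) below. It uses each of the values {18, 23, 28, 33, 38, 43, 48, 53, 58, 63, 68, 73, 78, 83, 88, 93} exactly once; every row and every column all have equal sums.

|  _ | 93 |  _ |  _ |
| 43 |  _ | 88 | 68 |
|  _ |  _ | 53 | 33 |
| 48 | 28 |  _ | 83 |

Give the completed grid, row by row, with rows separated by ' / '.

73 93 18 38 / 43 23 88 68 / 58 78 53 33 / 48 28 63 83

The 16 entries sum to 888, so each line sums to 888/4 = 222.
Using row 2: 43 + 88 + 68 + ? → (2,2) = 222 − 199 = 23.
Using row 4: 48 + 28 + 83 + ? → (4,3) = 222 − 159 = 63.
From column 2, 222 − (93 + 23 + 28) gives (3,2) = 78.
Column 3: 88 + 53 + 63 + ? = 222, so (1,3) = 18.
Column 4 needs 222; the known cells sum to 184, so (1,4) = 38.
From row 1, 222 − (93 + 18 + 38) gives (1,1) = 73.
Row 3 must total 222; the given cells sum to 164, so (3,1) = 58.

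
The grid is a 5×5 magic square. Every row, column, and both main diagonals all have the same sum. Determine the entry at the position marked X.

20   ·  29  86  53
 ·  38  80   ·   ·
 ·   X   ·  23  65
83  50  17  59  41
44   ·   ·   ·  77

Row 4 is complete and sums to 250; that is the magic constant.
Row 1 needs 250; the known cells sum to 188, so (1,2) = 62.
Column 5 needs 250; the known cells sum to 236, so (2,5) = 14.
The remaining cell in main diagonal is (3,3) = 250 − 194 = 56.
Anti-diagonal: 53 + 56 + 50 + 44 + ? = 250, so (2,4) = 47.
From row 2, 250 − (38 + 80 + 47 + 14) gives (2,1) = 71.
Column 1 needs 250; the known cells sum to 218, so (3,1) = 32.
Column 3 needs 250; the known cells sum to 182, so (5,3) = 68.
The remaining cell in column 4 is (5,4) = 250 − 215 = 35.
Row 3 needs 250; the known cells sum to 176, so (3,2) = 74.

74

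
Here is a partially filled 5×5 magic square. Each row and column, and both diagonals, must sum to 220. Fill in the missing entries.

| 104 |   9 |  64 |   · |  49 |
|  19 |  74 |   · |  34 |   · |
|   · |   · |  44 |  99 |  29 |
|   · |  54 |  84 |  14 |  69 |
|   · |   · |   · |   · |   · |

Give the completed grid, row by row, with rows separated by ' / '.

104 9 64 -6 49 / 19 74 4 34 89 / 59 -11 44 99 29 / -1 54 84 14 69 / 39 94 24 79 -16

Row 1 must total 220; the given cells sum to 226, so (1,4) = -6.
Row 4 needs 220; the known cells sum to 221, so (4,1) = -1.
The remaining cell in column 4 is (5,4) = 220 − 141 = 79.
Main diagonal must total 220; the given cells sum to 236, so (5,5) = -16.
Anti-diagonal needs 220; the known cells sum to 181, so (5,1) = 39.
Column 1 must total 220; the given cells sum to 161, so (3,1) = 59.
Column 5 needs 220; the known cells sum to 131, so (2,5) = 89.
Using row 2: 19 + 74 + 34 + 89 + ? → (2,3) = 220 − 216 = 4.
Row 3: 59 + 44 + 99 + 29 + ? = 220, so (3,2) = -11.
Using column 2: 9 + 74 + (-11) + 54 + ? → (5,2) = 220 − 126 = 94.
Column 3 must total 220; the given cells sum to 196, so (5,3) = 24.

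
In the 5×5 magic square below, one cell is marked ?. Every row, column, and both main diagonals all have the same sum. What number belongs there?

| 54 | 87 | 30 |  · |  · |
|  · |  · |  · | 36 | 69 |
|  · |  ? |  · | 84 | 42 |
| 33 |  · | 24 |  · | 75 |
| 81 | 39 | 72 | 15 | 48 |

Row 5 is complete and sums to 255; that is the magic constant.
Using column 5: 69 + 42 + 75 + 48 + ? → (1,5) = 255 − 234 = 21.
From row 1, 255 − (54 + 87 + 30 + 21) gives (1,4) = 63.
Column 4 must total 255; the given cells sum to 198, so (4,4) = 57.
Using row 4: 33 + 24 + 57 + 75 + ? → (4,2) = 255 − 189 = 66.
Anti-diagonal must total 255; the given cells sum to 204, so (3,3) = 51.
The remaining cell in column 3 is (2,3) = 255 − 177 = 78.
From main diagonal, 255 − (54 + 51 + 57 + 48) gives (2,2) = 45.
The remaining cell in row 2 is (2,1) = 255 − 228 = 27.
Using column 1: 54 + 27 + 33 + 81 + ? → (3,1) = 255 − 195 = 60.
Column 2: 87 + 45 + 66 + 39 + ? = 255, so (3,2) = 18.

18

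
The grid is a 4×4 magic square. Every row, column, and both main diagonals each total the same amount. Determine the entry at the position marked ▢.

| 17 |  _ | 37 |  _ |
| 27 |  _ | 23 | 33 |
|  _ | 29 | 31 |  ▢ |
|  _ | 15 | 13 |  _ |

25

Column 3 is complete and sums to 104; that is the magic constant.
Row 2 must total 104; the given cells sum to 83, so (2,2) = 21.
The remaining cell in column 2 is (1,2) = 104 − 65 = 39.
From main diagonal, 104 − (17 + 21 + 31) gives (4,4) = 35.
Row 1 must total 104; the given cells sum to 93, so (1,4) = 11.
Row 4 must total 104; the given cells sum to 63, so (4,1) = 41.
From column 1, 104 − (17 + 27 + 41) gives (3,1) = 19.
The remaining cell in column 4 is (3,4) = 104 − 79 = 25.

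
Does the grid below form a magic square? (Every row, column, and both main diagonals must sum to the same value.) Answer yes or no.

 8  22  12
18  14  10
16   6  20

Yes

Row 1: 8 + 22 + 12 = 42.
Row 2: 18 + 14 + 10 = 42.
Row 3: 16 + 6 + 20 = 42.
Column 1: 8 + 18 + 16 = 42.
Column 2: 22 + 14 + 6 = 42.
Column 3: 12 + 10 + 20 = 42.
Main diagonal: 8 + 14 + 20 = 42.
Anti-diagonal: 12 + 14 + 16 = 42.
All lines sum to 42.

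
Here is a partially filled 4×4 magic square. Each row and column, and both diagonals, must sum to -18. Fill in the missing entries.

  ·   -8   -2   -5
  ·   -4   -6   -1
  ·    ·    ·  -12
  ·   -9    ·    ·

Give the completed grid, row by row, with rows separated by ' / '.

-3 -8 -2 -5 / -7 -4 -6 -1 / 2 3 -11 -12 / -10 -9 1 0

Using row 1: -8 + (-2) + (-5) + ? → (1,1) = -18 − (-15) = -3.
Row 2 must total -18; the given cells sum to -11, so (2,1) = -7.
The remaining cell in column 2 is (3,2) = -18 − (-21) = 3.
Using column 4: -5 + (-1) + (-12) + ? → (4,4) = -18 − (-18) = 0.
From main diagonal, -18 − (-3 + (-4) + 0) gives (3,3) = -11.
The remaining cell in anti-diagonal is (4,1) = -18 − (-8) = -10.
Row 3: 3 + (-11) + (-12) + ? = -18, so (3,1) = 2.
Row 4: -10 + (-9) + 0 + ? = -18, so (4,3) = 1.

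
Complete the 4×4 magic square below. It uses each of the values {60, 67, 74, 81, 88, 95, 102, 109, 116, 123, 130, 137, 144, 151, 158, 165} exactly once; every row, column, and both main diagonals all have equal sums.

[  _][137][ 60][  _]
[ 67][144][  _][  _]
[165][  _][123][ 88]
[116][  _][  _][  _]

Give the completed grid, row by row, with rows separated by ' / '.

The 16 entries sum to 1800, so each line sums to 1800/4 = 450.
Row 3 needs 450; the known cells sum to 376, so (3,2) = 74.
Column 1: 67 + 165 + 116 + ? = 450, so (1,1) = 102.
The remaining cell in column 2 is (4,2) = 450 − 355 = 95.
Main diagonal needs 450; the known cells sum to 369, so (4,4) = 81.
Row 1 must total 450; the given cells sum to 299, so (1,4) = 151.
Row 4 must total 450; the given cells sum to 292, so (4,3) = 158.
Using column 3: 60 + 123 + 158 + ? → (2,3) = 450 − 341 = 109.
Column 4 must total 450; the given cells sum to 320, so (2,4) = 130.

102 137 60 151 / 67 144 109 130 / 165 74 123 88 / 116 95 158 81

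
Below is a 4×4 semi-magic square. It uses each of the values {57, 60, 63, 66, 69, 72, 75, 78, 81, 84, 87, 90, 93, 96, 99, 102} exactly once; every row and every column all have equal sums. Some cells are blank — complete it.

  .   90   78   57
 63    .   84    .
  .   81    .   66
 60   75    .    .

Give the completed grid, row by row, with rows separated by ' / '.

93 90 78 57 / 63 72 84 99 / 102 81 69 66 / 60 75 87 96

The 16 entries sum to 1272, so each line sums to 1272/4 = 318.
Row 1 needs 318; the known cells sum to 225, so (1,1) = 93.
Column 1 must total 318; the given cells sum to 216, so (3,1) = 102.
Column 2 must total 318; the given cells sum to 246, so (2,2) = 72.
Row 2 needs 318; the known cells sum to 219, so (2,4) = 99.
Using row 3: 102 + 81 + 66 + ? → (3,3) = 318 − 249 = 69.
From column 3, 318 − (78 + 84 + 69) gives (4,3) = 87.
Column 4 must total 318; the given cells sum to 222, so (4,4) = 96.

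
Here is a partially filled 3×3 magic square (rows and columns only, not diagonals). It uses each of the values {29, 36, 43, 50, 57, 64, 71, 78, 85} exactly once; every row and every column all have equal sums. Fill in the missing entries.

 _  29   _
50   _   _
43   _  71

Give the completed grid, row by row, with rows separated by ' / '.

78 29 64 / 50 85 36 / 43 57 71

The 9 entries sum to 513, so each line sums to 513/3 = 171.
From row 3, 171 − (43 + 71) gives (3,2) = 57.
The remaining cell in column 1 is (1,1) = 171 − 93 = 78.
Column 2: 29 + 57 + ? = 171, so (2,2) = 85.
Row 1 must total 171; the given cells sum to 107, so (1,3) = 64.
Using row 2: 50 + 85 + ? → (2,3) = 171 − 135 = 36.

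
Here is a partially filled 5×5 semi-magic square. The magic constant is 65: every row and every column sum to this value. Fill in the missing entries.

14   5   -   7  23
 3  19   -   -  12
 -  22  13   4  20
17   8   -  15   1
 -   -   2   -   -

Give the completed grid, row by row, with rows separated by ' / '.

From row 1, 65 − (14 + 5 + 7 + 23) gives (1,3) = 16.
From row 3, 65 − (22 + 13 + 4 + 20) gives (3,1) = 6.
Using row 4: 17 + 8 + 15 + 1 + ? → (4,3) = 65 − 41 = 24.
Using column 1: 14 + 3 + 6 + 17 + ? → (5,1) = 65 − 40 = 25.
From column 2, 65 − (5 + 19 + 22 + 8) gives (5,2) = 11.
Using column 3: 16 + 13 + 24 + 2 + ? → (2,3) = 65 − 55 = 10.
The remaining cell in column 5 is (5,5) = 65 − 56 = 9.
Row 2 must total 65; the given cells sum to 44, so (2,4) = 21.
Using row 5: 25 + 11 + 2 + 9 + ? → (5,4) = 65 − 47 = 18.

14 5 16 7 23 / 3 19 10 21 12 / 6 22 13 4 20 / 17 8 24 15 1 / 25 11 2 18 9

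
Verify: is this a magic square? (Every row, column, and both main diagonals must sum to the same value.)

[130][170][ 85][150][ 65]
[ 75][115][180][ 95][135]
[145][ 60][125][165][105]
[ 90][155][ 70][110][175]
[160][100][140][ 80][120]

Yes

Row 1: 130 + 170 + 85 + 150 + 65 = 600.
Row 2: 75 + 115 + 180 + 95 + 135 = 600.
Row 3: 145 + 60 + 125 + 165 + 105 = 600.
Row 4: 90 + 155 + 70 + 110 + 175 = 600.
Row 5: 160 + 100 + 140 + 80 + 120 = 600.
Column 1: 130 + 75 + 145 + 90 + 160 = 600.
Column 2: 170 + 115 + 60 + 155 + 100 = 600.
Column 3: 85 + 180 + 125 + 70 + 140 = 600.
Column 4: 150 + 95 + 165 + 110 + 80 = 600.
Column 5: 65 + 135 + 105 + 175 + 120 = 600.
Main diagonal: 130 + 115 + 125 + 110 + 120 = 600.
Anti-diagonal: 65 + 95 + 125 + 155 + 160 = 600.
All lines sum to 600.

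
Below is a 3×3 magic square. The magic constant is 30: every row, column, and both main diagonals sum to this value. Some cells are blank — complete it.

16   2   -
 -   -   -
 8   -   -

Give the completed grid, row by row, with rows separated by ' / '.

Row 1 must total 30; the given cells sum to 18, so (1,3) = 12.
Column 1: 16 + 8 + ? = 30, so (2,1) = 6.
The remaining cell in anti-diagonal is (2,2) = 30 − 20 = 10.
Row 2 must total 30; the given cells sum to 16, so (2,3) = 14.
Column 2 needs 30; the known cells sum to 12, so (3,2) = 18.
The remaining cell in column 3 is (3,3) = 30 − 26 = 4.

16 2 12 / 6 10 14 / 8 18 4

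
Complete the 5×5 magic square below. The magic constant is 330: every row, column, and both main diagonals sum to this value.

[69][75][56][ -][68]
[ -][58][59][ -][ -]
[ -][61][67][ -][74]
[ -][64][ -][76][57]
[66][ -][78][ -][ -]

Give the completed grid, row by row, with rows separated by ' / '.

69 75 56 62 68 / 77 58 59 65 71 / 55 61 67 73 74 / 63 64 70 76 57 / 66 72 78 54 60

Row 1 must total 330; the given cells sum to 268, so (1,4) = 62.
Column 2 must total 330; the given cells sum to 258, so (5,2) = 72.
Column 3 must total 330; the given cells sum to 260, so (4,3) = 70.
Main diagonal must total 330; the given cells sum to 270, so (5,5) = 60.
Anti-diagonal needs 330; the known cells sum to 265, so (2,4) = 65.
The remaining cell in row 4 is (4,1) = 330 − 267 = 63.
Using row 5: 66 + 72 + 78 + 60 + ? → (5,4) = 330 − 276 = 54.
From column 4, 330 − (62 + 65 + 76 + 54) gives (3,4) = 73.
Using column 5: 68 + 74 + 57 + 60 + ? → (2,5) = 330 − 259 = 71.
The remaining cell in row 2 is (2,1) = 330 − 253 = 77.
The remaining cell in row 3 is (3,1) = 330 − 275 = 55.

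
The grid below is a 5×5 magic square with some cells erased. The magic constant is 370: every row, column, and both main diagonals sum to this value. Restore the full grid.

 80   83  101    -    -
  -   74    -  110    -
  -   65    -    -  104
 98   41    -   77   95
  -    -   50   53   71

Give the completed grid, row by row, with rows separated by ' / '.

Row 4: 98 + 41 + 77 + 95 + ? = 370, so (4,3) = 59.
The remaining cell in column 2 is (5,2) = 370 − 263 = 107.
Using main diagonal: 80 + 74 + 77 + 71 + ? → (3,3) = 370 − 302 = 68.
Row 5: 107 + 50 + 53 + 71 + ? = 370, so (5,1) = 89.
Column 3: 101 + 68 + 59 + 50 + ? = 370, so (2,3) = 92.
Anti-diagonal needs 370; the known cells sum to 308, so (1,5) = 62.
Row 1 needs 370; the known cells sum to 326, so (1,4) = 44.
The remaining cell in column 4 is (3,4) = 370 − 284 = 86.
From column 5, 370 − (62 + 104 + 95 + 71) gives (2,5) = 38.
Row 2: 74 + 92 + 110 + 38 + ? = 370, so (2,1) = 56.
From row 3, 370 − (65 + 68 + 86 + 104) gives (3,1) = 47.

80 83 101 44 62 / 56 74 92 110 38 / 47 65 68 86 104 / 98 41 59 77 95 / 89 107 50 53 71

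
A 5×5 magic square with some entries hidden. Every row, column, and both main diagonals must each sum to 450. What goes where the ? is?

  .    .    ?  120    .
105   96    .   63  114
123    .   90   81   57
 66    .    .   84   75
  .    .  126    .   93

54

From row 2, 450 − (105 + 96 + 63 + 114) gives (2,3) = 72.
Row 3 needs 450; the known cells sum to 351, so (3,2) = 99.
The remaining cell in column 4 is (5,4) = 450 − 348 = 102.
From column 5, 450 − (114 + 57 + 75 + 93) gives (1,5) = 111.
The remaining cell in main diagonal is (1,1) = 450 − 363 = 87.
From column 1, 450 − (87 + 105 + 123 + 66) gives (5,1) = 69.
From anti-diagonal, 450 − (111 + 63 + 90 + 69) gives (4,2) = 117.
The remaining cell in row 4 is (4,3) = 450 − 342 = 108.
Row 5 must total 450; the given cells sum to 390, so (5,2) = 60.
Column 2: 96 + 99 + 117 + 60 + ? = 450, so (1,2) = 78.
From column 3, 450 − (72 + 90 + 108 + 126) gives (1,3) = 54.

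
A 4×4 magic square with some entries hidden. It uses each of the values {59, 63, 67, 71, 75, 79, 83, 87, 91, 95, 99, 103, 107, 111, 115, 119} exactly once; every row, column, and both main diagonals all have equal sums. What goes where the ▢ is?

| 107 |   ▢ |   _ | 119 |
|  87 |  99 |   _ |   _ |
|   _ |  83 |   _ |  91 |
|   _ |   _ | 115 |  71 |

63

The 16 entries sum to 1424, so each line sums to 1424/4 = 356.
Column 4 must total 356; the given cells sum to 281, so (2,4) = 75.
Main diagonal needs 356; the known cells sum to 277, so (3,3) = 79.
Row 2 needs 356; the known cells sum to 261, so (2,3) = 95.
Row 3 needs 356; the known cells sum to 253, so (3,1) = 103.
Column 1: 107 + 87 + 103 + ? = 356, so (4,1) = 59.
From column 3, 356 − (95 + 79 + 115) gives (1,3) = 67.
Row 1 needs 356; the known cells sum to 293, so (1,2) = 63.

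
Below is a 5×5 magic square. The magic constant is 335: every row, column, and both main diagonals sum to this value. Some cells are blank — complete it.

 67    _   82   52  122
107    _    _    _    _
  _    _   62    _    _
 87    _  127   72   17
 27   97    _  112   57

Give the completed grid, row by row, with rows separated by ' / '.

67 12 82 52 122 / 107 77 22 92 37 / 47 117 62 7 102 / 87 32 127 72 17 / 27 97 42 112 57

Row 1 needs 335; the known cells sum to 323, so (1,2) = 12.
Row 4 needs 335; the known cells sum to 303, so (4,2) = 32.
Row 5 must total 335; the given cells sum to 293, so (5,3) = 42.
Column 1: 67 + 107 + 87 + 27 + ? = 335, so (3,1) = 47.
Using column 3: 82 + 62 + 127 + 42 + ? → (2,3) = 335 − 313 = 22.
Using main diagonal: 67 + 62 + 72 + 57 + ? → (2,2) = 335 − 258 = 77.
Anti-diagonal needs 335; the known cells sum to 243, so (2,4) = 92.
Using row 2: 107 + 77 + 22 + 92 + ? → (2,5) = 335 − 298 = 37.
Column 2: 12 + 77 + 32 + 97 + ? = 335, so (3,2) = 117.
Column 4 needs 335; the known cells sum to 328, so (3,4) = 7.
The remaining cell in column 5 is (3,5) = 335 − 233 = 102.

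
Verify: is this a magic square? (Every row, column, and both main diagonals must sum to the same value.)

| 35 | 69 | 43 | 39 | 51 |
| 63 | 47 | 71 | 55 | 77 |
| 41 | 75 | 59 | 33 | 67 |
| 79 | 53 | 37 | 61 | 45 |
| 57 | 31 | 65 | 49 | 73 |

Row 1: 35 + 69 + 43 + 39 + 51 = 237.
Row 2: 63 + 47 + 71 + 55 + 77 = 313.
Row 3: 41 + 75 + 59 + 33 + 67 = 275.
Row 4: 79 + 53 + 37 + 61 + 45 = 275.
Row 5: 57 + 31 + 65 + 49 + 73 = 275.
Column 1: 35 + 63 + 41 + 79 + 57 = 275.
Column 2: 69 + 47 + 75 + 53 + 31 = 275.
Column 3: 43 + 71 + 59 + 37 + 65 = 275.
Column 4: 39 + 55 + 33 + 61 + 49 = 237.
Column 5: 51 + 77 + 67 + 45 + 73 = 313.
Main diagonal: 35 + 47 + 59 + 61 + 73 = 275.
Anti-diagonal: 51 + 55 + 59 + 53 + 57 = 275.

No — column 2 sums to 275 but row 2 sums to 313.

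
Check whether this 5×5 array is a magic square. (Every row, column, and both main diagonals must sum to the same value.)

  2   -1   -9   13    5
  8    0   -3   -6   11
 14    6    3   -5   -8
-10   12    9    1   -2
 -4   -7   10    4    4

Row 1: 2 + (-1) + (-9) + 13 + 5 = 10.
Row 2: 8 + 0 + (-3) + (-6) + 11 = 10.
Row 3: 14 + 6 + 3 + (-5) + (-8) = 10.
Row 4: -10 + 12 + 9 + 1 + (-2) = 10.
Row 5: -4 + (-7) + 10 + 4 + 4 = 7.
Column 1: 2 + 8 + 14 + (-10) + (-4) = 10.
Column 2: -1 + 0 + 6 + 12 + (-7) = 10.
Column 3: -9 + (-3) + 3 + 9 + 10 = 10.
Column 4: 13 + (-6) + (-5) + 1 + 4 = 7.
Column 5: 5 + 11 + (-8) + (-2) + 4 = 10.
Main diagonal: 2 + 0 + 3 + 1 + 4 = 10.
Anti-diagonal: 5 + (-6) + 3 + 12 + (-4) = 10.

No — row 5 sums to 7 but column 3 sums to 10.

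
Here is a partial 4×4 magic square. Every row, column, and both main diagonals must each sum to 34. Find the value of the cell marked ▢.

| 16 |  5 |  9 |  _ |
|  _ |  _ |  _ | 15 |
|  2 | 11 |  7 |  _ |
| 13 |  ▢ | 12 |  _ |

The remaining cell in row 1 is (1,4) = 34 − 30 = 4.
Row 3: 2 + 11 + 7 + ? = 34, so (3,4) = 14.
Column 1 needs 34; the known cells sum to 31, so (2,1) = 3.
Column 3: 9 + 7 + 12 + ? = 34, so (2,3) = 6.
The remaining cell in column 4 is (4,4) = 34 − 33 = 1.
Main diagonal: 16 + 7 + 1 + ? = 34, so (2,2) = 10.
Row 4 must total 34; the given cells sum to 26, so (4,2) = 8.

8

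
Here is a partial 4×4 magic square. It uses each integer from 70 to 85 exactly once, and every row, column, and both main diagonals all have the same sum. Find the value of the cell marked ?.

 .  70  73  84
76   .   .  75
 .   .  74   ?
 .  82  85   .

The entries are 70 through 85, which sum to 1240, so each line sums to 1240/4 = 310.
Using row 1: 70 + 73 + 84 + ? → (1,1) = 310 − 227 = 83.
Column 3 must total 310; the given cells sum to 232, so (2,3) = 78.
Row 2 needs 310; the known cells sum to 229, so (2,2) = 81.
The remaining cell in column 2 is (3,2) = 310 − 233 = 77.
Using main diagonal: 83 + 81 + 74 + ? → (4,4) = 310 − 238 = 72.
Using anti-diagonal: 84 + 78 + 77 + ? → (4,1) = 310 − 239 = 71.
Column 1 must total 310; the given cells sum to 230, so (3,1) = 80.
Column 4 needs 310; the known cells sum to 231, so (3,4) = 79.

79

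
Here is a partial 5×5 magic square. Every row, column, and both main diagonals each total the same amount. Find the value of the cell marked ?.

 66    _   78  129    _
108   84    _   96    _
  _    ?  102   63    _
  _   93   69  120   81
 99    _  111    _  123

Main diagonal is complete and sums to 495; that is the magic constant.
The remaining cell in row 4 is (4,1) = 495 − 363 = 132.
From column 1, 495 − (66 + 108 + 132 + 99) gives (3,1) = 90.
The remaining cell in column 3 is (2,3) = 495 − 360 = 135.
Using column 4: 129 + 96 + 63 + 120 + ? → (5,4) = 495 − 408 = 87.
Anti-diagonal needs 495; the known cells sum to 390, so (1,5) = 105.
Row 1 must total 495; the given cells sum to 378, so (1,2) = 117.
The remaining cell in row 2 is (2,5) = 495 − 423 = 72.
Row 5 must total 495; the given cells sum to 420, so (5,2) = 75.
The remaining cell in column 2 is (3,2) = 495 − 369 = 126.

126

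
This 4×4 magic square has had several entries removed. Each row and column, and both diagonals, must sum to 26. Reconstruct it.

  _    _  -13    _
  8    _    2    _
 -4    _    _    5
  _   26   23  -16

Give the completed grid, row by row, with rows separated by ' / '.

From row 4, 26 − (26 + 23 + (-16)) gives (4,1) = -7.
Column 1 needs 26; the known cells sum to -3, so (1,1) = 29.
Column 3 must total 26; the given cells sum to 12, so (3,3) = 14.
Main diagonal must total 26; the given cells sum to 27, so (2,2) = -1.
Row 2 needs 26; the known cells sum to 9, so (2,4) = 17.
Row 3 must total 26; the given cells sum to 15, so (3,2) = 11.
Using column 2: -1 + 11 + 26 + ? → (1,2) = 26 − 36 = -10.
Using column 4: 17 + 5 + (-16) + ? → (1,4) = 26 − 6 = 20.

29 -10 -13 20 / 8 -1 2 17 / -4 11 14 5 / -7 26 23 -16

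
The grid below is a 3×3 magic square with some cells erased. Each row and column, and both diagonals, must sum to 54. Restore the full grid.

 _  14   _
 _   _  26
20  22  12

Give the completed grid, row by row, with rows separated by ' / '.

24 14 16 / 10 18 26 / 20 22 12

Using column 2: 14 + 22 + ? → (2,2) = 54 − 36 = 18.
Column 3 needs 54; the known cells sum to 38, so (1,3) = 16.
Main diagonal: 18 + 12 + ? = 54, so (1,1) = 24.
The remaining cell in row 2 is (2,1) = 54 − 44 = 10.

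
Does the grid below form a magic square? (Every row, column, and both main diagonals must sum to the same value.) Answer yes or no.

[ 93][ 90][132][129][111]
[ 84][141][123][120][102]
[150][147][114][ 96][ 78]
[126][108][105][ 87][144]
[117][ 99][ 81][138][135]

No — column 3 sums to 555 but row 4 sums to 570.

Row 1: 93 + 90 + 132 + 129 + 111 = 555.
Row 2: 84 + 141 + 123 + 120 + 102 = 570.
Row 3: 150 + 147 + 114 + 96 + 78 = 585.
Row 4: 126 + 108 + 105 + 87 + 144 = 570.
Row 5: 117 + 99 + 81 + 138 + 135 = 570.
Column 1: 93 + 84 + 150 + 126 + 117 = 570.
Column 2: 90 + 141 + 147 + 108 + 99 = 585.
Column 3: 132 + 123 + 114 + 105 + 81 = 555.
Column 4: 129 + 120 + 96 + 87 + 138 = 570.
Column 5: 111 + 102 + 78 + 144 + 135 = 570.
Main diagonal: 93 + 141 + 114 + 87 + 135 = 570.
Anti-diagonal: 111 + 120 + 114 + 108 + 117 = 570.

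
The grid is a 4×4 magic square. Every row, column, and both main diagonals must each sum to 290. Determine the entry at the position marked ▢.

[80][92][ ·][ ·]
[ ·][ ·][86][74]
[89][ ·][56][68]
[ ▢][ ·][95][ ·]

The remaining cell in row 3 is (3,2) = 290 − 213 = 77.
From column 3, 290 − (86 + 56 + 95) gives (1,3) = 53.
Using row 1: 80 + 92 + 53 + ? → (1,4) = 290 − 225 = 65.
Column 4: 65 + 74 + 68 + ? = 290, so (4,4) = 83.
From main diagonal, 290 − (80 + 56 + 83) gives (2,2) = 71.
From anti-diagonal, 290 − (65 + 86 + 77) gives (4,1) = 62.

62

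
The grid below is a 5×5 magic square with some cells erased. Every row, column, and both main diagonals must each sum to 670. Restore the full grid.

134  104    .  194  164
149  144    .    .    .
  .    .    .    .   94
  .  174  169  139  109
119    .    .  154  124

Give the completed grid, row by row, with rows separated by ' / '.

134 104 74 194 164 / 149 144 114 84 179 / 189 159 129 99 94 / 79 174 169 139 109 / 119 89 184 154 124

The remaining cell in row 1 is (1,3) = 670 − 596 = 74.
Row 4 must total 670; the given cells sum to 591, so (4,1) = 79.
Column 1 must total 670; the given cells sum to 481, so (3,1) = 189.
Column 5 needs 670; the known cells sum to 491, so (2,5) = 179.
Main diagonal must total 670; the given cells sum to 541, so (3,3) = 129.
The remaining cell in anti-diagonal is (2,4) = 670 − 586 = 84.
Row 2 needs 670; the known cells sum to 556, so (2,3) = 114.
Using column 3: 74 + 114 + 129 + 169 + ? → (5,3) = 670 − 486 = 184.
The remaining cell in column 4 is (3,4) = 670 − 571 = 99.
From row 3, 670 − (189 + 129 + 99 + 94) gives (3,2) = 159.
Row 5 must total 670; the given cells sum to 581, so (5,2) = 89.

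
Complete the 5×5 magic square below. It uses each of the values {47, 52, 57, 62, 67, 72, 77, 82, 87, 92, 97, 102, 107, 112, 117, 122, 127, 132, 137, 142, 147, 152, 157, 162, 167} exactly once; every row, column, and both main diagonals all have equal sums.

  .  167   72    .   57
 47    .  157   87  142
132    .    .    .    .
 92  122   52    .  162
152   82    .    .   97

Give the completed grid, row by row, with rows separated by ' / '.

112 167 72 127 57 / 47 102 157 87 142 / 132 62 117 147 77 / 92 122 52 107 162 / 152 82 137 67 97

The 25 entries sum to 2675, so each line sums to 2675/5 = 535.
Row 2 needs 535; the known cells sum to 433, so (2,2) = 102.
The remaining cell in row 4 is (4,4) = 535 − 428 = 107.
Using column 1: 47 + 132 + 92 + 152 + ? → (1,1) = 535 − 423 = 112.
Column 2: 167 + 102 + 122 + 82 + ? = 535, so (3,2) = 62.
Column 5: 57 + 142 + 162 + 97 + ? = 535, so (3,5) = 77.
From main diagonal, 535 − (112 + 102 + 107 + 97) gives (3,3) = 117.
Using row 1: 112 + 167 + 72 + 57 + ? → (1,4) = 535 − 408 = 127.
Using row 3: 132 + 62 + 117 + 77 + ? → (3,4) = 535 − 388 = 147.
The remaining cell in column 3 is (5,3) = 535 − 398 = 137.
Column 4: 127 + 87 + 147 + 107 + ? = 535, so (5,4) = 67.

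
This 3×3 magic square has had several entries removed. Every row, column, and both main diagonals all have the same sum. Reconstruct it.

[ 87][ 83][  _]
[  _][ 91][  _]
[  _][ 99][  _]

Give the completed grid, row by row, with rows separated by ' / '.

Column 2 is already complete: 83 + 91 + 99 = 273, so that is the magic constant.
The remaining cell in row 1 is (1,3) = 273 − 170 = 103.
Main diagonal needs 273; the known cells sum to 178, so (3,3) = 95.
Anti-diagonal: 103 + 91 + ? = 273, so (3,1) = 79.
The remaining cell in column 1 is (2,1) = 273 − 166 = 107.
From column 3, 273 − (103 + 95) gives (2,3) = 75.

87 83 103 / 107 91 75 / 79 99 95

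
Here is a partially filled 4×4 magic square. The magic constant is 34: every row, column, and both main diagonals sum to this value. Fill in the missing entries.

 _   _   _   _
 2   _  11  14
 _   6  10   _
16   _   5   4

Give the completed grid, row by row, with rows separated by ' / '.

13 12 8 1 / 2 7 11 14 / 3 6 10 15 / 16 9 5 4

Using row 2: 2 + 11 + 14 + ? → (2,2) = 34 − 27 = 7.
Using row 4: 16 + 5 + 4 + ? → (4,2) = 34 − 25 = 9.
Column 2: 7 + 6 + 9 + ? = 34, so (1,2) = 12.
The remaining cell in column 3 is (1,3) = 34 − 26 = 8.
Using main diagonal: 7 + 10 + 4 + ? → (1,1) = 34 − 21 = 13.
From anti-diagonal, 34 − (11 + 6 + 16) gives (1,4) = 1.
Column 1: 13 + 2 + 16 + ? = 34, so (3,1) = 3.
Column 4 must total 34; the given cells sum to 19, so (3,4) = 15.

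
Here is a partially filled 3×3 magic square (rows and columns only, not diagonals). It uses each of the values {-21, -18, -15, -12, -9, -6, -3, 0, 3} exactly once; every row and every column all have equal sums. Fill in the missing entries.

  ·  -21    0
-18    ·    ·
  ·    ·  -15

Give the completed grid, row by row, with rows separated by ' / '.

-6 -21 0 / -18 3 -12 / -3 -9 -15

The 9 entries sum to -81, so each line sums to -81/3 = -27.
The remaining cell in row 1 is (1,1) = -27 − (-21) = -6.
Column 1 needs -27; the known cells sum to -24, so (3,1) = -3.
The remaining cell in column 3 is (2,3) = -27 − (-15) = -12.
Using row 2: -18 + (-12) + ? → (2,2) = -27 − (-30) = 3.
Using row 3: -3 + (-15) + ? → (3,2) = -27 − (-18) = -9.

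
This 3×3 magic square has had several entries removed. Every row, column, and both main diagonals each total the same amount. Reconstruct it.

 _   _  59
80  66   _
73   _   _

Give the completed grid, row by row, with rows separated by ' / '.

Anti-diagonal is already complete: 59 + 66 + 73 = 198, so that is the magic constant.
Row 2 needs 198; the known cells sum to 146, so (2,3) = 52.
Column 1: 80 + 73 + ? = 198, so (1,1) = 45.
The remaining cell in column 3 is (3,3) = 198 − 111 = 87.
Row 1 needs 198; the known cells sum to 104, so (1,2) = 94.
From row 3, 198 − (73 + 87) gives (3,2) = 38.

45 94 59 / 80 66 52 / 73 38 87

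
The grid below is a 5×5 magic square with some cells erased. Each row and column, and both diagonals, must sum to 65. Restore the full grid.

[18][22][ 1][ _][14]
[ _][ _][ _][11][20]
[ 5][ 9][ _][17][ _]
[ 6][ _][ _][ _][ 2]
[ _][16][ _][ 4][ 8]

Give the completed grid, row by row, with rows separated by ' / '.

The remaining cell in row 1 is (1,4) = 65 − 55 = 10.
From column 4, 65 − (10 + 11 + 17 + 4) gives (4,4) = 23.
Using column 5: 14 + 20 + 2 + 8 + ? → (3,5) = 65 − 44 = 21.
Row 3: 5 + 9 + 17 + 21 + ? = 65, so (3,3) = 13.
Main diagonal must total 65; the given cells sum to 62, so (2,2) = 3.
Column 2 needs 65; the known cells sum to 50, so (4,2) = 15.
Anti-diagonal: 14 + 11 + 13 + 15 + ? = 65, so (5,1) = 12.
Row 4 needs 65; the known cells sum to 46, so (4,3) = 19.
Row 5: 12 + 16 + 4 + 8 + ? = 65, so (5,3) = 25.
The remaining cell in column 1 is (2,1) = 65 − 41 = 24.
The remaining cell in column 3 is (2,3) = 65 − 58 = 7.

18 22 1 10 14 / 24 3 7 11 20 / 5 9 13 17 21 / 6 15 19 23 2 / 12 16 25 4 8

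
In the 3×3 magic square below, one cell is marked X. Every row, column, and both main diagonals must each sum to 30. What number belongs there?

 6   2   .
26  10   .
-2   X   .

Row 1 must total 30; the given cells sum to 8, so (1,3) = 22.
The remaining cell in row 2 is (2,3) = 30 − 36 = -6.
Column 2: 2 + 10 + ? = 30, so (3,2) = 18.

18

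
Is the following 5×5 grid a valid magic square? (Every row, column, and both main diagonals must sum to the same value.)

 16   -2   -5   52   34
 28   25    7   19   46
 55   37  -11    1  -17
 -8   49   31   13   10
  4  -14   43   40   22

No — row 3 sums to 65 but row 1 sums to 95.

Row 1: 16 + (-2) + (-5) + 52 + 34 = 95.
Row 2: 28 + 25 + 7 + 19 + 46 = 125.
Row 3: 55 + 37 + (-11) + 1 + (-17) = 65.
Row 4: -8 + 49 + 31 + 13 + 10 = 95.
Row 5: 4 + (-14) + 43 + 40 + 22 = 95.
Column 1: 16 + 28 + 55 + (-8) + 4 = 95.
Column 2: -2 + 25 + 37 + 49 + (-14) = 95.
Column 3: -5 + 7 + (-11) + 31 + 43 = 65.
Column 4: 52 + 19 + 1 + 13 + 40 = 125.
Column 5: 34 + 46 + (-17) + 10 + 22 = 95.
Main diagonal: 16 + 25 + (-11) + 13 + 22 = 65.
Anti-diagonal: 34 + 19 + (-11) + 49 + 4 = 95.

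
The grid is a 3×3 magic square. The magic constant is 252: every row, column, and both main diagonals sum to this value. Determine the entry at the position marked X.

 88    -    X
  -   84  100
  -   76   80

The remaining cell in row 2 is (2,1) = 252 − 184 = 68.
From row 3, 252 − (76 + 80) gives (3,1) = 96.
Column 2 must total 252; the given cells sum to 160, so (1,2) = 92.
From column 3, 252 − (100 + 80) gives (1,3) = 72.

72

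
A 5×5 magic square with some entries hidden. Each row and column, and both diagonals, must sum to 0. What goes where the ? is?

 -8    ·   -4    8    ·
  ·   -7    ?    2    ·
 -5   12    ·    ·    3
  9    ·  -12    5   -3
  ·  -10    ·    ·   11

10

Row 4 needs 0; the known cells sum to -1, so (4,2) = 1.
From column 2, 0 − (-7 + 12 + 1 + (-10)) gives (1,2) = 4.
Main diagonal must total 0; the given cells sum to 1, so (3,3) = -1.
Row 1 must total 0; the given cells sum to 0, so (1,5) = 0.
Using row 3: -5 + 12 + (-1) + 3 + ? → (3,4) = 0 − 9 = -9.
The remaining cell in column 4 is (5,4) = 0 − 6 = -6.
Using column 5: 0 + 3 + (-3) + 11 + ? → (2,5) = 0 − 11 = -11.
Using anti-diagonal: 0 + 2 + (-1) + 1 + ? → (5,1) = 0 − 2 = -2.
Using row 5: -2 + (-10) + (-6) + 11 + ? → (5,3) = 0 − (-7) = 7.
From column 1, 0 − (-8 + (-5) + 9 + (-2)) gives (2,1) = 6.
From column 3, 0 − (-4 + (-1) + (-12) + 7) gives (2,3) = 10.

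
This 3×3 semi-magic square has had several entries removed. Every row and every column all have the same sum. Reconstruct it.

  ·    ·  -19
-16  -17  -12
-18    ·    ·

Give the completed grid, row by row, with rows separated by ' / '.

-11 -15 -19 / -16 -17 -12 / -18 -13 -14

Row 2 is already complete: -16 + -17 + -12 = -45, so that is the magic constant.
Column 1 must total -45; the given cells sum to -34, so (1,1) = -11.
Column 3 needs -45; the known cells sum to -31, so (3,3) = -14.
Row 1: -11 + (-19) + ? = -45, so (1,2) = -15.
Row 3 needs -45; the known cells sum to -32, so (3,2) = -13.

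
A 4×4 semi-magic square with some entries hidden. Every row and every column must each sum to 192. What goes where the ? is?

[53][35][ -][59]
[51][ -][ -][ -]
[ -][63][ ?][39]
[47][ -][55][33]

49

Row 1: 53 + 35 + 59 + ? = 192, so (1,3) = 45.
Row 4: 47 + 55 + 33 + ? = 192, so (4,2) = 57.
Column 1: 53 + 51 + 47 + ? = 192, so (3,1) = 41.
Column 2 needs 192; the known cells sum to 155, so (2,2) = 37.
Column 4 must total 192; the given cells sum to 131, so (2,4) = 61.
Row 2 needs 192; the known cells sum to 149, so (2,3) = 43.
From row 3, 192 − (41 + 63 + 39) gives (3,3) = 49.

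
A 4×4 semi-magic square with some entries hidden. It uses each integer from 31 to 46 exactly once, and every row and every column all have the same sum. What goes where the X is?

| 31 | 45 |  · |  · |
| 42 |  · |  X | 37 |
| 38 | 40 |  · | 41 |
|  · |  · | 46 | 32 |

39

The entries are 31 through 46, which sum to 616, so each line sums to 616/4 = 154.
Using row 3: 38 + 40 + 41 + ? → (3,3) = 154 − 119 = 35.
Column 1: 31 + 42 + 38 + ? = 154, so (4,1) = 43.
Using column 4: 37 + 41 + 32 + ? → (1,4) = 154 − 110 = 44.
Row 1: 31 + 45 + 44 + ? = 154, so (1,3) = 34.
Row 4 must total 154; the given cells sum to 121, so (4,2) = 33.
Using column 2: 45 + 40 + 33 + ? → (2,2) = 154 − 118 = 36.
Using column 3: 34 + 35 + 46 + ? → (2,3) = 154 − 115 = 39.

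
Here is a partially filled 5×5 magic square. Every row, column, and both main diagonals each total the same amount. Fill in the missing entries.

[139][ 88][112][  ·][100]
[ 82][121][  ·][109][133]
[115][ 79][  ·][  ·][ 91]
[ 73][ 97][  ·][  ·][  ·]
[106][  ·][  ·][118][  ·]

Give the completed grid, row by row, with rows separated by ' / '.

139 88 112 76 100 / 82 121 70 109 133 / 115 79 103 127 91 / 73 97 136 85 124 / 106 130 94 118 67

Column 1 is already complete: 139 + 82 + 115 + 73 + 106 = 515, so that is the magic constant.
Using row 1: 139 + 88 + 112 + 100 + ? → (1,4) = 515 − 439 = 76.
Row 2: 82 + 121 + 109 + 133 + ? = 515, so (2,3) = 70.
From column 2, 515 − (88 + 121 + 79 + 97) gives (5,2) = 130.
From anti-diagonal, 515 − (100 + 109 + 97 + 106) gives (3,3) = 103.
Row 3 must total 515; the given cells sum to 388, so (3,4) = 127.
From column 4, 515 − (76 + 109 + 127 + 118) gives (4,4) = 85.
Using main diagonal: 139 + 121 + 103 + 85 + ? → (5,5) = 515 − 448 = 67.
Row 5 must total 515; the given cells sum to 421, so (5,3) = 94.
Column 3 must total 515; the given cells sum to 379, so (4,3) = 136.
Column 5: 100 + 133 + 91 + 67 + ? = 515, so (4,5) = 124.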